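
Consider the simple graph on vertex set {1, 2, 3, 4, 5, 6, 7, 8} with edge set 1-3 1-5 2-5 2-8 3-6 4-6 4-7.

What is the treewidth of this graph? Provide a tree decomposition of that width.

Treewidth 1.
One optimal decomposition is:
Bags: B1 = {2, 8}  B2 = {2, 5}  B3 = {1, 5}  B4 = {1, 3}  B5 = {3, 6}  B6 = {4, 6}  B7 = {4, 7}
Tree: B1–B2, B2–B3, B3–B4, B4–B5, B5–B6, B6–B7

Each bag holds 2 vertices, so the decomposition has width 1, which upper-bounds the treewidth. Any graph with an edge has treewidth ≥ 1, and G has the edge 8–2. Combining the bounds, tw(G) = 1.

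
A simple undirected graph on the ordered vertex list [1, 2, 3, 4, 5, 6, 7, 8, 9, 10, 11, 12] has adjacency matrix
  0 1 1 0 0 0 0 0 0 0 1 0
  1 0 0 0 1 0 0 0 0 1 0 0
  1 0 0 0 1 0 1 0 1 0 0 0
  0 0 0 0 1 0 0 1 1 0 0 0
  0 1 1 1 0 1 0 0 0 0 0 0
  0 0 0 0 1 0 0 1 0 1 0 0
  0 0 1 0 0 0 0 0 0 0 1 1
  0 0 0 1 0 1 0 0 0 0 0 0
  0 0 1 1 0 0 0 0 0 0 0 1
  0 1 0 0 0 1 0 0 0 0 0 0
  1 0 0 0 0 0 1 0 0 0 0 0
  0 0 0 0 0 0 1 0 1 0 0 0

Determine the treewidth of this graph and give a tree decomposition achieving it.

Each bag holds 4 vertices, so the decomposition has width 3, which upper-bounds the treewidth. For the lower bound: the 4 vertex sets {6,8,10}, {2}, {5}, {1,3,4,9} are disjoint, each induces a connected subgraph, and every pair is joined by at least one edge of G. Contracting each set to a single vertex therefore yields K_{4} as a minor, and since treewidth is minor-monotone, tw(G) ≥ tw(K_{4}) = 3. Hence tw(G) = 3 exactly.

Treewidth 3.
Bags: B1 = {2, 6, 8, 10}  B2 = {2, 5, 6, 8}  B3 = {2, 4, 5, 8}  B4 = {1, 2, 4, 5}  B5 = {1, 3, 4, 5}  B6 = {1, 3, 4, 9}  B7 = {1, 3, 9, 11}  B8 = {3, 7, 9, 11}  B9 = {7, 9, 11, 12}
Tree: B1–B2, B2–B3, B3–B4, B4–B5, B5–B6, B6–B7, B7–B8, B8–B9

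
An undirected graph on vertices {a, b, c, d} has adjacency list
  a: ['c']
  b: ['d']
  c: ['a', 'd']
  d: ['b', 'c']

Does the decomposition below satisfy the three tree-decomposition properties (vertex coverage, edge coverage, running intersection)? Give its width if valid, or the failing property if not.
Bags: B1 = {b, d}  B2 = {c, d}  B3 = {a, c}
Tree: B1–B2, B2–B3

Yes; width 1.

Vertex coverage: the bags together contain {a, b, c, d}, the full vertex set. Edge coverage: each edge of G has both endpoints in at least one bag. Running intersection: for every vertex, the bags containing it form a connected subtree. All three properties hold, so this is a valid tree decomposition of width max|bag| − 1 = 1, and hence tw(G) ≤ 1.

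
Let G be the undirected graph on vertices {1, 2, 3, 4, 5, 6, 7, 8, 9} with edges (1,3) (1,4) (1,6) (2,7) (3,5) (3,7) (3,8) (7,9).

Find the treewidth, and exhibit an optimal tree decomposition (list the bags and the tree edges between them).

Treewidth 1.
One such decomposition:
Bags: B1 = {3, 8}  B2 = {3, 5}  B3 = {1, 3}  B4 = {1, 6}  B5 = {3, 7}  B6 = {1, 4}  B7 = {7, 9}  B8 = {2, 7}
Tree: B1–B2, B1–B3, B3–B4, B1–B5, B3–B6, B5–B7, B5–B8

Each bag holds 2 vertices, so the decomposition has width 1, which upper-bounds the treewidth. G has an edge, so its treewidth is at least 1. Therefore the treewidth is 1.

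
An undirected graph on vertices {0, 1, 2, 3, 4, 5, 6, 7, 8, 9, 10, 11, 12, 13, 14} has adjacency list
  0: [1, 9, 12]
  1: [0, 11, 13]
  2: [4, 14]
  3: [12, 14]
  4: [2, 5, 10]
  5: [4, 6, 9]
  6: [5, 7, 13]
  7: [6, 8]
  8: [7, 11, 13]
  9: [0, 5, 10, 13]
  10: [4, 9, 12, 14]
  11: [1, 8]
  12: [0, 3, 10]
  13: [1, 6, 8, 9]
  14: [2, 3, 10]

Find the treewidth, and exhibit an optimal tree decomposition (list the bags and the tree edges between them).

Every bag has size at most 4, so the width is 4 − 1 = 3 and tw(G) ≤ 3. For the lower bound: the 4 vertex sets {7,8,11}, {6}, {13}, {0,1,5,9} are disjoint, each induces a connected subgraph, and every pair is joined by at least one edge of G. Contracting each set to a single vertex therefore yields K_{4} as a minor, and since treewidth is minor-monotone, tw(G) ≥ tw(K_{4}) = 3. The upper and lower bounds meet at 3, so that is the treewidth.

Treewidth 3.
Bags: B1 = {6, 7, 8, 11}  B2 = {6, 8, 11, 13}  B3 = {1, 6, 11, 13}  B4 = {1, 5, 6, 13}  B5 = {1, 5, 9, 13}  B6 = {0, 1, 5, 9}  B7 = {0, 4, 5, 9}  B8 = {0, 4, 9, 10}  B9 = {0, 4, 10, 12}  B10 = {2, 4, 10, 12}  B11 = {2, 10, 12, 14}  B12 = {2, 3, 12, 14}
Tree: B1–B2, B2–B3, B3–B4, B4–B5, B5–B6, B6–B7, B7–B8, B8–B9, B9–B10, B10–B11, B11–B12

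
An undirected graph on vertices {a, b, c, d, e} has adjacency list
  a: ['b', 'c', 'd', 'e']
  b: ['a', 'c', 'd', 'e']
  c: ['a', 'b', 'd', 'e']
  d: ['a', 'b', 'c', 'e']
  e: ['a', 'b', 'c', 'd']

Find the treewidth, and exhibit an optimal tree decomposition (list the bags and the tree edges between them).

Treewidth 4.
Bags: B1 = {a, b, c, d, e}
Tree: (single bag)

With just one bag of size 5, the width is 5 − 1 = 4, so tw(G) ≤ 4. On the other hand G contains the 5-clique {a, b, c, d, e}. A clique must lie in a single bag of any decomposition, so no decomposition can have width below 4. The upper and lower bounds meet at 4, so that is the treewidth.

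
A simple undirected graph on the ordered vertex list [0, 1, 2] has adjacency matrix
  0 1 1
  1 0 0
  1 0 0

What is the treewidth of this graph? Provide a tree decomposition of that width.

Treewidth 1.
Bags: B1 = {0, 1}  B2 = {0, 2}
Tree: B1–B2

Each bag holds 2 vertices, so the decomposition has width 1, which upper-bounds the treewidth. Since G has at least one edge (e.g. 1–0), it is not an edgeless graph, so tw(G) ≥ 1. Hence tw(G) = 1 exactly.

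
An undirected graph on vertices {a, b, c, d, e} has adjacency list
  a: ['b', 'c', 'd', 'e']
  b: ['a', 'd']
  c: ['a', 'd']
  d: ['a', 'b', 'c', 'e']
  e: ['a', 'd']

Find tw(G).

A width-2 tree decomposition is:
Bags: B1 = {a, c, d}  B2 = {a, d, e}  B3 = {a, b, d}
Tree: B1–B2, B2–B3
Each bag holds 3 vertices, so the decomposition has width 2, which upper-bounds the treewidth. For the lower bound, the 3 vertices {a, d, e} are pairwise adjacent, and any tree decomposition puts a clique entirely inside one bag — forcing width ≥ 2. Therefore the treewidth is 2.

2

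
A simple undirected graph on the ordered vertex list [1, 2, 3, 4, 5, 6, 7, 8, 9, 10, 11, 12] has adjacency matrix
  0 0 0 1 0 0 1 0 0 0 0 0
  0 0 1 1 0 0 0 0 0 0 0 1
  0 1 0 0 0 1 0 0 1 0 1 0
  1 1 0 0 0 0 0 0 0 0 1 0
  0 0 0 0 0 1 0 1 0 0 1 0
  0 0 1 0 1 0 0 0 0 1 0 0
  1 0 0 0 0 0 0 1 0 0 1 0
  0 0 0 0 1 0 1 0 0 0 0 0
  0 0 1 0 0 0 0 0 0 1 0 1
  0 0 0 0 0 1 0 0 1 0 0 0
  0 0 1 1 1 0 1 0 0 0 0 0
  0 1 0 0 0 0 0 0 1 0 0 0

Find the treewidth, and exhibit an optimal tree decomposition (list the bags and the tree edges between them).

Treewidth 3.
Bags: B1 = {1, 5, 7, 8}  B2 = {1, 5, 7, 11}  B3 = {1, 4, 5, 11}  B4 = {4, 5, 6, 11}  B5 = {3, 4, 6, 11}  B6 = {2, 3, 4, 6}  B7 = {2, 3, 6, 10}  B8 = {2, 3, 9, 10}  B9 = {2, 9, 10, 12}
Tree: B1–B2, B2–B3, B3–B4, B4–B5, B5–B6, B6–B7, B7–B8, B8–B9

Each bag holds 4 vertices, so the decomposition has width 3, which upper-bounds the treewidth. For the lower bound: the 4 vertex sets {1,7,8}, {5}, {11}, {2,3,4,6} are disjoint, each induces a connected subgraph, and every pair is joined by at least one edge of G. Contracting each set to a single vertex therefore yields K_{4} as a minor, and since treewidth is minor-monotone, tw(G) ≥ tw(K_{4}) = 3. Therefore the treewidth is 3.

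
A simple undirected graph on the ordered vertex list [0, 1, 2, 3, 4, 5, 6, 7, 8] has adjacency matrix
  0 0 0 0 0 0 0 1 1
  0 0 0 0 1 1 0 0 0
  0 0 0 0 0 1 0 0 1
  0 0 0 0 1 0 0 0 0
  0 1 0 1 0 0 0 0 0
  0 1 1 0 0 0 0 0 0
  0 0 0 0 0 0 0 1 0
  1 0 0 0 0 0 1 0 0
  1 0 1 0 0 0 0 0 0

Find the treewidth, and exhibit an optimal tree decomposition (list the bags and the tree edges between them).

Every bag has size at most 2, so the width is 2 − 1 = 1 and tw(G) ≤ 1. Any graph with an edge has treewidth ≥ 1, and G has the edge 3–4. Therefore the treewidth is 1.

Treewidth 1.
One optimal decomposition is:
Bags: B1 = {3, 4}  B2 = {1, 4}  B3 = {1, 5}  B4 = {2, 5}  B5 = {2, 8}  B6 = {0, 8}  B7 = {0, 7}  B8 = {6, 7}
Tree: B1–B2, B2–B3, B3–B4, B4–B5, B5–B6, B6–B7, B7–B8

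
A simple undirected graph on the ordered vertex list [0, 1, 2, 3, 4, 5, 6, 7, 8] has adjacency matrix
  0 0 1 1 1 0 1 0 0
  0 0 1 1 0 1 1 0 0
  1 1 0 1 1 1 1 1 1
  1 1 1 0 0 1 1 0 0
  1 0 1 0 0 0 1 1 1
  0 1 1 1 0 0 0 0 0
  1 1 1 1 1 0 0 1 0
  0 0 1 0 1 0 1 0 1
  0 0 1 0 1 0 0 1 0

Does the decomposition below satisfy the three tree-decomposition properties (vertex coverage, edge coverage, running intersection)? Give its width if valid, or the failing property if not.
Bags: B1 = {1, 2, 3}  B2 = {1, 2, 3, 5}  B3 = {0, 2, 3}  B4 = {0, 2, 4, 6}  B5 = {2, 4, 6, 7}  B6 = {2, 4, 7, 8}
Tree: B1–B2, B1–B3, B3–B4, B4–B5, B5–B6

A tree decomposition must satisfy three properties: every vertex lies in some bag; for every edge, both endpoints lie together in some bag; and for every vertex, the bags containing it form a connected subtree. Here edge (6,3) lies in no bag, so the decomposition is invalid.

No — edge (6,3) lies in no bag.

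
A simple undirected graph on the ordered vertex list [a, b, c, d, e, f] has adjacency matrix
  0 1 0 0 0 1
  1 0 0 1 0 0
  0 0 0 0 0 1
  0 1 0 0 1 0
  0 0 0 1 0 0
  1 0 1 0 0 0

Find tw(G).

A width-1 tree decomposition is:
Bags: B1 = {c, f}  B2 = {a, f}  B3 = {a, b}  B4 = {b, d}  B5 = {d, e}
Tree: B1–B2, B2–B3, B3–B4, B4–B5
Every bag has size at most 2, so the width is 2 − 1 = 1 and tw(G) ≤ 1. Any graph with an edge has treewidth ≥ 1, and G has the edge c–f. The upper and lower bounds meet at 1, so that is the treewidth.

1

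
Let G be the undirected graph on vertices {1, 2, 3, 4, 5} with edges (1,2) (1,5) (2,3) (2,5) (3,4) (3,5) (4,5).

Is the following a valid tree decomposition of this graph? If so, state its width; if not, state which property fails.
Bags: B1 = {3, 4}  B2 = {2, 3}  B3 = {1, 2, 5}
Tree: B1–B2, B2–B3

No — edge (5,3) lies in no bag.

A tree decomposition must satisfy three properties: every vertex lies in some bag; for every edge, both endpoints lie together in some bag; and for every vertex, the bags containing it form a connected subtree. Here edge (5,3) lies in no bag, so the decomposition is invalid.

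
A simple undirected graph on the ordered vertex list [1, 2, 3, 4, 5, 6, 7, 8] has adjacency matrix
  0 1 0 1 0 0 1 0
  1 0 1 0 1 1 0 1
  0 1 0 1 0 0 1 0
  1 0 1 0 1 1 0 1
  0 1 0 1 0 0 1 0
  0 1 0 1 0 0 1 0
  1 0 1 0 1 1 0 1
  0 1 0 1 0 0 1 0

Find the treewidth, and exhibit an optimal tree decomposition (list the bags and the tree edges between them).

Treewidth 3.
Bags: B1 = {2, 4, 5, 7}  B2 = {2, 4, 7, 8}  B3 = {2, 3, 4, 7}  B4 = {1, 2, 4, 7}  B5 = {2, 4, 6, 7}
Tree: B1–B2, B2–B3, B3–B4, B4–B5

The largest bag has 4 vertices, giving width 3; this decomposition certifies tw(G) ≤ 3. For the lower bound: the 4 vertex sets {4,5}, {2,8}, {7}, {3} are disjoint, each induces a connected subgraph, and every pair is joined by at least one edge of G. Contracting each set to a single vertex therefore yields K_{4} as a minor, and since treewidth is minor-monotone, tw(G) ≥ tw(K_{4}) = 3. Combining the bounds, tw(G) = 3.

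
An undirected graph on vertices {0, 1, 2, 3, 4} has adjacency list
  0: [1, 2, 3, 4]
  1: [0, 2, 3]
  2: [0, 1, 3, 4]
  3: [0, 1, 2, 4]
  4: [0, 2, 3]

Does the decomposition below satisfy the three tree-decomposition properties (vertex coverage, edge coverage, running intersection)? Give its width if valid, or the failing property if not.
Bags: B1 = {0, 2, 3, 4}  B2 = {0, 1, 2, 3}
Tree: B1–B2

Every vertex of G appears in some bag (union = {0, 1, 2, 3, 4}); every edge is covered by a bag; and for each vertex v the set of bags containing v is connected in the bag tree. The decomposition is therefore valid. The largest bag has 4 vertices, so the width is 3.

Yes; width 3.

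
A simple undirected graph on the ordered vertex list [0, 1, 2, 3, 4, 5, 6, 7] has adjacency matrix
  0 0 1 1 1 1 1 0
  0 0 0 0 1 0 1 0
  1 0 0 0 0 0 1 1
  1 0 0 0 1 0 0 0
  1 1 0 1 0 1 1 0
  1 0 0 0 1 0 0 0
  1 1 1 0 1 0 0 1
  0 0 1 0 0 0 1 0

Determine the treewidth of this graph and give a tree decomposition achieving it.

Treewidth 2.
One optimal decomposition is:
Bags: B1 = {0, 2, 6}  B2 = {0, 4, 6}  B3 = {1, 4, 6}  B4 = {0, 3, 4}  B5 = {0, 4, 5}  B6 = {2, 6, 7}
Tree: B1–B2, B2–B3, B2–B4, B4–B5, B1–B6

The largest bag has 3 vertices, giving width 2; this decomposition certifies tw(G) ≤ 2. Conversely, {0, 2, 6} is a clique of size 3, and the vertices of any clique must share a bag in every tree decomposition; so some bag has ≥ 3 vertices and tw(G) ≥ 2. Hence tw(G) = 2 exactly.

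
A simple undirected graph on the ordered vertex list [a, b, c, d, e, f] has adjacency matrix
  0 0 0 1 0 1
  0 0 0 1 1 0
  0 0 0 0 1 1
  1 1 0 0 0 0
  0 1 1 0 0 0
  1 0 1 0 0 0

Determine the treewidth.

2

A width-2 tree decomposition is:
Bags: B1 = {b, d, e}  B2 = {c, d, e}  B3 = {c, d, f}  B4 = {a, d, f}
Tree: B1–B2, B2–B3, B3–B4
Every bag has size at most 3, so the width is 3 − 1 = 2 and tw(G) ≤ 2. Since d–b–e–c–f–a–d is a cycle in G, G is not acyclic. Forests are exactly the graphs of treewidth ≤ 1, so tw(G) ≥ 2. The upper and lower bounds meet at 2, so that is the treewidth.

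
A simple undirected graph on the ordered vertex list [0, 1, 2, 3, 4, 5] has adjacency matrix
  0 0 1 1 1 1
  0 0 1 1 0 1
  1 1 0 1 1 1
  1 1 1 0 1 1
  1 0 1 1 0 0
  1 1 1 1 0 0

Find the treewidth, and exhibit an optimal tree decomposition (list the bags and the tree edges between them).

Treewidth 3.
One optimal decomposition is:
Bags: B1 = {0, 2, 3, 5}  B2 = {0, 2, 3, 4}  B3 = {1, 2, 3, 5}
Tree: B1–B2, B1–B3

The largest bag has 4 vertices, giving width 3; this decomposition certifies tw(G) ≤ 3. For the lower bound, the 4 vertices {0, 2, 3, 4} are pairwise adjacent, and any tree decomposition puts a clique entirely inside one bag — forcing width ≥ 3. Therefore the treewidth is 3.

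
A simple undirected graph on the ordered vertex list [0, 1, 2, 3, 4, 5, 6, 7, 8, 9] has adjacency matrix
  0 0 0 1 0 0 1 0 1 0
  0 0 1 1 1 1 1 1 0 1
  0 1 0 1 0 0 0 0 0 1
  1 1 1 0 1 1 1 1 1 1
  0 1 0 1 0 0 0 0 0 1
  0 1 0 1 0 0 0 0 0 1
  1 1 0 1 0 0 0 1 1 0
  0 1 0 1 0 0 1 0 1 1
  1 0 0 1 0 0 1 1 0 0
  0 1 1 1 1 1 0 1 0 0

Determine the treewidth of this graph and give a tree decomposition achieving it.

The largest bag has 4 vertices, giving width 3; this decomposition certifies tw(G) ≤ 3. For the lower bound, the 4 vertices {0, 3, 6, 8} are pairwise adjacent, and any tree decomposition puts a clique entirely inside one bag — forcing width ≥ 3. Hence tw(G) = 3 exactly.

Treewidth 3.
One such decomposition:
Bags: B1 = {1, 3, 7, 9}  B2 = {1, 3, 5, 9}  B3 = {1, 3, 6, 7}  B4 = {3, 6, 7, 8}  B5 = {1, 2, 3, 9}  B6 = {1, 3, 4, 9}  B7 = {0, 3, 6, 8}
Tree: B1–B2, B1–B3, B3–B4, B1–B5, B1–B6, B4–B7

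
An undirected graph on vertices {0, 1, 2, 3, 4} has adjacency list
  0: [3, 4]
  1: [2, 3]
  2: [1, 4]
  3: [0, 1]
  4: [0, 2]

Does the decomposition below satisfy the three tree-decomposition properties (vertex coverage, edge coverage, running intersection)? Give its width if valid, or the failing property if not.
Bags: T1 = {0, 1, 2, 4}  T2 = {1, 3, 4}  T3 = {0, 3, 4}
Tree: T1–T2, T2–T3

A tree decomposition must satisfy three properties: every vertex lies in some bag; for every edge, both endpoints lie together in some bag; and for every vertex, the bags containing it form a connected subtree. Here bags containing vertex 0 are not connected in the tree, so the decomposition is invalid.

No — bags containing vertex 0 are not connected in the tree.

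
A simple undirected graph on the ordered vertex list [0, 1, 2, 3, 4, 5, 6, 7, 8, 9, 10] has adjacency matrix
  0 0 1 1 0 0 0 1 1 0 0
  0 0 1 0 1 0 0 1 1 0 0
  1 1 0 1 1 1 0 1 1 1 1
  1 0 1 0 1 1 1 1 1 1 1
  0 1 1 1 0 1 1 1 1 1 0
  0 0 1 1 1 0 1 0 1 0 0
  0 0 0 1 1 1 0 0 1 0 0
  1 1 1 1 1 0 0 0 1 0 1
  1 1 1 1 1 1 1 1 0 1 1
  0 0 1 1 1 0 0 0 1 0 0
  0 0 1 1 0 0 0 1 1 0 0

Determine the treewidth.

4

A width-4 tree decomposition is:
Bags: B1 = {2, 3, 4, 7, 8}  B2 = {0, 2, 3, 7, 8}  B3 = {2, 3, 4, 5, 8}  B4 = {3, 4, 5, 6, 8}  B5 = {2, 3, 7, 8, 10}  B6 = {2, 3, 4, 8, 9}  B7 = {1, 2, 4, 7, 8}
Tree: B1–B2, B1–B3, B3–B4, B2–B5, B3–B6, B1–B7
Each bag holds 5 vertices, so the decomposition has width 4, which upper-bounds the treewidth. For the lower bound, the 5 vertices {1, 2, 4, 7, 8} are pairwise adjacent, and any tree decomposition puts a clique entirely inside one bag — forcing width ≥ 4. Hence tw(G) = 4 exactly.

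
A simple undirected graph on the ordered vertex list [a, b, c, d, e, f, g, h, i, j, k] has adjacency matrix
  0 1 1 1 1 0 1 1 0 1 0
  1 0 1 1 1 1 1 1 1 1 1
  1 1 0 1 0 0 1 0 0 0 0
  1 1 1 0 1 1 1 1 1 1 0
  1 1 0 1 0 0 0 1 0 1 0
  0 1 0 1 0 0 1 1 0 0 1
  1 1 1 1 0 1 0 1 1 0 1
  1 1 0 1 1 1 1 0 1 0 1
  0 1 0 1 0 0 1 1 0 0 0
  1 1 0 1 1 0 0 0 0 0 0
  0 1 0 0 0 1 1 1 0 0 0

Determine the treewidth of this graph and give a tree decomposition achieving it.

The largest bag has 5 vertices, giving width 4; this decomposition certifies tw(G) ≤ 4. Conversely, {b, d, f, g, h} is a clique of size 5, and the vertices of any clique must share a bag in every tree decomposition; so some bag has ≥ 5 vertices and tw(G) ≥ 4. Combining the bounds, tw(G) = 4.

Treewidth 4.
One such decomposition:
Bags: B1 = {a, b, d, g, h}  B2 = {a, b, d, e, h}  B3 = {a, b, d, e, j}  B4 = {b, d, g, h, i}  B5 = {b, d, f, g, h}  B6 = {b, f, g, h, k}  B7 = {a, b, c, d, g}
Tree: B1–B2, B2–B3, B1–B4, B1–B5, B5–B6, B1–B7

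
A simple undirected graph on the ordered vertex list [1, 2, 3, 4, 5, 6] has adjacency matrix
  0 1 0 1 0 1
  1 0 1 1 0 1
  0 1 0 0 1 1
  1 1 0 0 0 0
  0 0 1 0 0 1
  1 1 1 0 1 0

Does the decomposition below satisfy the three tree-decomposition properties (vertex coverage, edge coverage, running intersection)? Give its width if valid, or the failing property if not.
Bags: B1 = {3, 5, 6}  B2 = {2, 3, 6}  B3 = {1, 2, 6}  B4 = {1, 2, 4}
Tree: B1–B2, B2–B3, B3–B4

Checking the three conditions: (i) the bags cover all of {1, 2, 3, 4, 5, 6}; (ii) for each edge, some bag contains both endpoints; (iii) the bags containing any fixed vertex form a subtree. All hold, so the decomposition is valid with width 3 − 1 = 2.

Yes; width 2.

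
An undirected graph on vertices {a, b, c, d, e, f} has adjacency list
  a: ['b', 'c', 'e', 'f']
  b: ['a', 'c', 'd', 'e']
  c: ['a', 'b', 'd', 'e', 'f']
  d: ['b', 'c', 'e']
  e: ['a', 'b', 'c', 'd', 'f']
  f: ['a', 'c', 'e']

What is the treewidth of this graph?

3

A width-3 tree decomposition is:
Bags: B1 = {b, c, d, e}  B2 = {a, b, c, e}  B3 = {a, c, e, f}
Tree: B1–B2, B2–B3
The largest bag has 4 vertices, giving width 3; this decomposition certifies tw(G) ≤ 3. On the other hand G contains the 4-clique {a, c, e, f}. A clique must lie in a single bag of any decomposition, so no decomposition can have width below 3. Hence tw(G) = 3 exactly.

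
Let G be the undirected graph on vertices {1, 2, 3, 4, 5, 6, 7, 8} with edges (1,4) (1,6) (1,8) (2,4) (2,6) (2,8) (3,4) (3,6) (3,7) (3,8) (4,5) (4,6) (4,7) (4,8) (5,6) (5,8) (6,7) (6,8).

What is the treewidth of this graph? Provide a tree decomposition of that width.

Each bag holds 4 vertices, so the decomposition has width 3, which upper-bounds the treewidth. On the other hand G contains the 4-clique {1, 4, 6, 8}. A clique must lie in a single bag of any decomposition, so no decomposition can have width below 3. Hence tw(G) = 3 exactly.

Treewidth 3.
Bags: B1 = {3, 4, 6, 8}  B2 = {1, 4, 6, 8}  B3 = {3, 4, 6, 7}  B4 = {4, 5, 6, 8}  B5 = {2, 4, 6, 8}
Tree: B1–B2, B1–B3, B2–B4, B1–B5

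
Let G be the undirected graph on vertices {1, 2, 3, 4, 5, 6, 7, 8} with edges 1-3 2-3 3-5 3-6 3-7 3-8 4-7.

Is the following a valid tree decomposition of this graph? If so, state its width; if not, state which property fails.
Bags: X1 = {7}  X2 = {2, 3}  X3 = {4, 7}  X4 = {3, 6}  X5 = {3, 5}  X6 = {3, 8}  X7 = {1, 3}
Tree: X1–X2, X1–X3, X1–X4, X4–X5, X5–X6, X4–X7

No — edge (3,7) lies in no bag.

A tree decomposition must satisfy three properties: every vertex lies in some bag; for every edge, both endpoints lie together in some bag; and for every vertex, the bags containing it form a connected subtree. Here edge (3,7) lies in no bag, so the decomposition is invalid.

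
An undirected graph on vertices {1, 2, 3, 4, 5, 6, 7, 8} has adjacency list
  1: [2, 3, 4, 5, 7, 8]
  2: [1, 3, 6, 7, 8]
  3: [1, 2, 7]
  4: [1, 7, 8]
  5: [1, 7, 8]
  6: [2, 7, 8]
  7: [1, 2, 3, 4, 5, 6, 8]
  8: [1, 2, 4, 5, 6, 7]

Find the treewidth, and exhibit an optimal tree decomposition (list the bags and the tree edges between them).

Each bag holds 4 vertices, so the decomposition has width 3, which upper-bounds the treewidth. Conversely, {1, 2, 7, 8} is a clique of size 4, and the vertices of any clique must share a bag in every tree decomposition; so some bag has ≥ 4 vertices and tw(G) ≥ 3. Combining the bounds, tw(G) = 3.

Treewidth 3.
Bags: B1 = {1, 2, 7, 8}  B2 = {1, 4, 7, 8}  B3 = {1, 5, 7, 8}  B4 = {1, 2, 3, 7}  B5 = {2, 6, 7, 8}
Tree: B1–B2, B1–B3, B1–B4, B1–B5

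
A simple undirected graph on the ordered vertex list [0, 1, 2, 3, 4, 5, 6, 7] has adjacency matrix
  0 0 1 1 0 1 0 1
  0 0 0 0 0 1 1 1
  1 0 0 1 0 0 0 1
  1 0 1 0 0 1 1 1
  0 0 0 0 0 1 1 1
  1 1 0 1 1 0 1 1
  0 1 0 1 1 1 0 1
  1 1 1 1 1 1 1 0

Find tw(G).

A width-3 tree decomposition is:
Bags: B1 = {1, 5, 6, 7}  B2 = {4, 5, 6, 7}  B3 = {3, 5, 6, 7}  B4 = {0, 3, 5, 7}  B5 = {0, 2, 3, 7}
Tree: B1–B2, B1–B3, B3–B4, B4–B5
Every bag has size at most 4, so the width is 4 − 1 = 3 and tw(G) ≤ 3. Conversely, {0, 2, 3, 7} is a clique of size 4, and the vertices of any clique must share a bag in every tree decomposition; so some bag has ≥ 4 vertices and tw(G) ≥ 3. The upper and lower bounds meet at 3, so that is the treewidth.

3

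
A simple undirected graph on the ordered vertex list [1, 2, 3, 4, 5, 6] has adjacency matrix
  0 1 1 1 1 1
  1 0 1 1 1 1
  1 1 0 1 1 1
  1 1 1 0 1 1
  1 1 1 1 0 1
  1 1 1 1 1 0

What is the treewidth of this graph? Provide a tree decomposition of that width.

Treewidth 5.
One such decomposition:
Bags: B1 = {1, 2, 3, 4, 5, 6}
Tree: (single bag)

With just one bag of size 6, the width is 6 − 1 = 5, so tw(G) ≤ 5. Conversely, {1, 2, 3, 4, 5, 6} is a clique of size 6, and the vertices of any clique must share a bag in every tree decomposition; so some bag has ≥ 6 vertices and tw(G) ≥ 5. Therefore the treewidth is 5.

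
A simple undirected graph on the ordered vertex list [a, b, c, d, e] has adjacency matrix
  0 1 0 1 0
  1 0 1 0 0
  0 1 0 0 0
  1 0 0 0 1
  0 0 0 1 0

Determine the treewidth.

A width-1 tree decomposition is:
Bags: B1 = {d, e}  B2 = {a, d}  B3 = {a, b}  B4 = {b, c}
Tree: B1–B2, B2–B3, B3–B4
Each bag holds 2 vertices, so the decomposition has width 1, which upper-bounds the treewidth. Any graph with an edge has treewidth ≥ 1, and G has the edge e–d. Combining the bounds, tw(G) = 1.

1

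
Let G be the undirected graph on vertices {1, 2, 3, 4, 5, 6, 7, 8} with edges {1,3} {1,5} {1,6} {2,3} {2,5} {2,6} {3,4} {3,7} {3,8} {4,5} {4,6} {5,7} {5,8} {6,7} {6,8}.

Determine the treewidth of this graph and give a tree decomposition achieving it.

Every bag has size at most 4, so the width is 4 − 1 = 3 and tw(G) ≤ 3. For the lower bound: the 4 vertex sets {1,5}, {6,7}, {3}, {8} are disjoint, each induces a connected subgraph, and every pair is joined by at least one edge of G. Contracting each set to a single vertex therefore yields K_{4} as a minor, and since treewidth is minor-monotone, tw(G) ≥ tw(K_{4}) = 3. Therefore the treewidth is 3.

Treewidth 3.
One such decomposition:
Bags: B1 = {1, 3, 5, 6}  B2 = {3, 5, 6, 7}  B3 = {3, 5, 6, 8}  B4 = {2, 3, 5, 6}  B5 = {3, 4, 5, 6}
Tree: B1–B2, B2–B3, B3–B4, B4–B5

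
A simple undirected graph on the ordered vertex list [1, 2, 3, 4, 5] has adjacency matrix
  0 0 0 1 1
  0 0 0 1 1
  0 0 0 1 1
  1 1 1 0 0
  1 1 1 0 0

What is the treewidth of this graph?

2

A width-2 tree decomposition is:
Bags: B1 = {2, 4, 5}  B2 = {3, 4, 5}  B3 = {1, 4, 5}
Tree: B1–B2, B2–B3
The largest bag has 3 vertices, giving width 2; this decomposition certifies tw(G) ≤ 2. Since 5–2–4–3–5 is a cycle in G, G is not acyclic. Forests are exactly the graphs of treewidth ≤ 1, so tw(G) ≥ 2. Therefore the treewidth is 2.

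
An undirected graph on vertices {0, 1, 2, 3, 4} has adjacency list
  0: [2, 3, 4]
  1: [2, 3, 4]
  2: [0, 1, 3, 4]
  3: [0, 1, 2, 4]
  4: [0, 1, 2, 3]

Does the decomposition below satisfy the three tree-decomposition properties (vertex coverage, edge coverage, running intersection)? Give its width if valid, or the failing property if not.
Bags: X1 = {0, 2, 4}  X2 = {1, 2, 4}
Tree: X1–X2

A tree decomposition must satisfy three properties: every vertex lies in some bag; for every edge, both endpoints lie together in some bag; and for every vertex, the bags containing it form a connected subtree. Here vertex 3 appears in no bag, so the decomposition is invalid.

No — vertex 3 appears in no bag.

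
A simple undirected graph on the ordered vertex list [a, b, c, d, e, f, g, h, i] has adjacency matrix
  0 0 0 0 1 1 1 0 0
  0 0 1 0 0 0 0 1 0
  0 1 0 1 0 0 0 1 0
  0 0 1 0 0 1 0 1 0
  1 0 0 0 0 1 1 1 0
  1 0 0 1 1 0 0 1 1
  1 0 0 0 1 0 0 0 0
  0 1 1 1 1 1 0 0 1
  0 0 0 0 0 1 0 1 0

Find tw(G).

A width-2 tree decomposition is:
Bags: B1 = {c, d, h}  B2 = {d, f, h}  B3 = {e, f, h}  B4 = {a, e, f}  B5 = {a, e, g}  B6 = {b, c, h}  B7 = {f, h, i}
Tree: B1–B2, B2–B3, B3–B4, B4–B5, B1–B6, B3–B7
The largest bag has 3 vertices, giving width 2; this decomposition certifies tw(G) ≤ 2. Conversely, {a, e, g} is a clique of size 3, and the vertices of any clique must share a bag in every tree decomposition; so some bag has ≥ 3 vertices and tw(G) ≥ 2. Therefore the treewidth is 2.

2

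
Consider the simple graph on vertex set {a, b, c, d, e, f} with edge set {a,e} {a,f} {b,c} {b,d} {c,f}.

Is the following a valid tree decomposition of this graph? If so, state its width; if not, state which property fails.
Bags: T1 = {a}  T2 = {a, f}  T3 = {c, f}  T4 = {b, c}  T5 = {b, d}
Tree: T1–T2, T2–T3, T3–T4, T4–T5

A tree decomposition must satisfy three properties: every vertex lies in some bag; for every edge, both endpoints lie together in some bag; and for every vertex, the bags containing it form a connected subtree. Here vertex e appears in no bag, so the decomposition is invalid.

No — vertex e appears in no bag.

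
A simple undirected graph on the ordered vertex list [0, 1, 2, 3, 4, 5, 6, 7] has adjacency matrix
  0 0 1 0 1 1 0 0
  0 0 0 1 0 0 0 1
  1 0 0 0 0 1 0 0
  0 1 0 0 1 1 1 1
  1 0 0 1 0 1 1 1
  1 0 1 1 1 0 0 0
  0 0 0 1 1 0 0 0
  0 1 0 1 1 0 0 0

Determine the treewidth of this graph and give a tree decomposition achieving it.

The largest bag has 3 vertices, giving width 2; this decomposition certifies tw(G) ≤ 2. On the other hand G contains the 3-clique {0, 2, 5}. A clique must lie in a single bag of any decomposition, so no decomposition can have width below 2. Hence tw(G) = 2 exactly.

Treewidth 2.
One such decomposition:
Bags: B1 = {3, 4, 7}  B2 = {3, 4, 5}  B3 = {0, 4, 5}  B4 = {1, 3, 7}  B5 = {3, 4, 6}  B6 = {0, 2, 5}
Tree: B1–B2, B2–B3, B1–B4, B1–B5, B3–B6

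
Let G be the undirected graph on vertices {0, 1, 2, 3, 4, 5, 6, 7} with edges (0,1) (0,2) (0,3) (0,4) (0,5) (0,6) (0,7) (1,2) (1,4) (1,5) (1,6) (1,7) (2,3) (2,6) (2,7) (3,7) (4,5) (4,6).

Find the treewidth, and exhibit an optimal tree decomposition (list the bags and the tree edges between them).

Each bag holds 4 vertices, so the decomposition has width 3, which upper-bounds the treewidth. On the other hand G contains the 4-clique {0, 1, 2, 6}. A clique must lie in a single bag of any decomposition, so no decomposition can have width below 3. The upper and lower bounds meet at 3, so that is the treewidth.

Treewidth 3.
One such decomposition:
Bags: B1 = {0, 1, 2, 6}  B2 = {0, 1, 2, 7}  B3 = {0, 1, 4, 6}  B4 = {0, 1, 4, 5}  B5 = {0, 2, 3, 7}
Tree: B1–B2, B1–B3, B3–B4, B2–B5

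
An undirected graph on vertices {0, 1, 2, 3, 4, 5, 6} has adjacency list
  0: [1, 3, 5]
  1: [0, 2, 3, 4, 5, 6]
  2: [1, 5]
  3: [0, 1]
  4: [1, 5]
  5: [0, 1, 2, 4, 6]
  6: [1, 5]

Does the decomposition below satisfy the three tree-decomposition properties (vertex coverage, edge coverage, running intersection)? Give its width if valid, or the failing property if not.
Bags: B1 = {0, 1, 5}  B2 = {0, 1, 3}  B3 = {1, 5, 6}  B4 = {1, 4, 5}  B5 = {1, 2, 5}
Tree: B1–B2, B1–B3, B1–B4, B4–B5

Yes; width 2.

Every vertex of G appears in some bag (union = {0, 1, 2, 3, 4, 5, 6}); every edge is covered by a bag; and for each vertex v the set of bags containing v is connected in the bag tree. The decomposition is therefore valid. The largest bag has 3 vertices, so the width is 2.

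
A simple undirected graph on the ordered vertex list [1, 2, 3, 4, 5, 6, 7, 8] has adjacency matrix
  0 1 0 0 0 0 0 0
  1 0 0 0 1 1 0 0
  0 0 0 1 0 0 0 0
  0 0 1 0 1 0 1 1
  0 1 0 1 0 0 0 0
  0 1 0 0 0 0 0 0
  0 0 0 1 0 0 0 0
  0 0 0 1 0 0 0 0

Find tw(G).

1

A width-1 tree decomposition is:
Bags: B1 = {2, 5}  B2 = {4, 5}  B3 = {4, 7}  B4 = {2, 6}  B5 = {3, 4}  B6 = {4, 8}  B7 = {1, 2}
Tree: B1–B2, B2–B3, B1–B4, B2–B5, B5–B6, B1–B7
Every bag has size at most 2, so the width is 2 − 1 = 1 and tw(G) ≤ 1. Since G has at least one edge (e.g. 2–5), it is not an edgeless graph, so tw(G) ≥ 1. The upper and lower bounds meet at 1, so that is the treewidth.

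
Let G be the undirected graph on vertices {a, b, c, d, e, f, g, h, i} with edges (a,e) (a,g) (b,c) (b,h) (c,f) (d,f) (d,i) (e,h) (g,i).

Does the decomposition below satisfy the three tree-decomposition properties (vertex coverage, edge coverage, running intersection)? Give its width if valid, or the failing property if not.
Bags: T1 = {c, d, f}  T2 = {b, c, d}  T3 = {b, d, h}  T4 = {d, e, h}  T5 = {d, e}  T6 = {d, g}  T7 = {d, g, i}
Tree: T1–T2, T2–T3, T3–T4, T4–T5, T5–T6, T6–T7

A tree decomposition must satisfy three properties: every vertex lies in some bag; for every edge, both endpoints lie together in some bag; and for every vertex, the bags containing it form a connected subtree. Here vertex a appears in no bag, so the decomposition is invalid.

No — vertex a appears in no bag.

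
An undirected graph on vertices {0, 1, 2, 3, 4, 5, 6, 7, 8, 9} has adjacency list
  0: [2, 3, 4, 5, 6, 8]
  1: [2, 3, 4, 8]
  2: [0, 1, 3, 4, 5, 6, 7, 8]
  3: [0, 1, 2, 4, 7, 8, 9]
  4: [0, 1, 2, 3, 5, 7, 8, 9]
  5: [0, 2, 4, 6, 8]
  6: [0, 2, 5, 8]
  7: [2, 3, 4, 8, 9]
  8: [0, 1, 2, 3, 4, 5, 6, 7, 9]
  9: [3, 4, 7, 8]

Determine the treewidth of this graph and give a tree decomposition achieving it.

The largest bag has 5 vertices, giving width 4; this decomposition certifies tw(G) ≤ 4. On the other hand G contains the 5-clique {3, 4, 7, 8, 9}. A clique must lie in a single bag of any decomposition, so no decomposition can have width below 4. Hence tw(G) = 4 exactly.

Treewidth 4.
One optimal decomposition is:
Bags: B1 = {1, 2, 3, 4, 8}  B2 = {0, 2, 3, 4, 8}  B3 = {0, 2, 4, 5, 8}  B4 = {0, 2, 5, 6, 8}  B5 = {2, 3, 4, 7, 8}  B6 = {3, 4, 7, 8, 9}
Tree: B1–B2, B2–B3, B3–B4, B2–B5, B5–B6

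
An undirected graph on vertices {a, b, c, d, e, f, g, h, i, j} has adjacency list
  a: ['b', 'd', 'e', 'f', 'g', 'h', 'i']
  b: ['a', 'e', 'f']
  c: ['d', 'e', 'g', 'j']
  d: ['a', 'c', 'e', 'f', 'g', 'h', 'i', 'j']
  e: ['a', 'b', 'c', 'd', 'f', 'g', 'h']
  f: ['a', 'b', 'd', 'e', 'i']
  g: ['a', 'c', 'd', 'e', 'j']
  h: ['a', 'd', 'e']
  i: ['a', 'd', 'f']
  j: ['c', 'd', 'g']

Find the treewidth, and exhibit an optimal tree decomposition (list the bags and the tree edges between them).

Treewidth 3.
One such decomposition:
Bags: B1 = {c, d, e, g}  B2 = {a, d, e, g}  B3 = {a, d, e, f}  B4 = {a, d, f, i}  B5 = {a, d, e, h}  B6 = {c, d, g, j}  B7 = {a, b, e, f}
Tree: B1–B2, B2–B3, B3–B4, B3–B5, B1–B6, B3–B7

Each bag holds 4 vertices, so the decomposition has width 3, which upper-bounds the treewidth. For the lower bound, the 4 vertices {c, d, g, j} are pairwise adjacent, and any tree decomposition puts a clique entirely inside one bag — forcing width ≥ 3. Therefore the treewidth is 3.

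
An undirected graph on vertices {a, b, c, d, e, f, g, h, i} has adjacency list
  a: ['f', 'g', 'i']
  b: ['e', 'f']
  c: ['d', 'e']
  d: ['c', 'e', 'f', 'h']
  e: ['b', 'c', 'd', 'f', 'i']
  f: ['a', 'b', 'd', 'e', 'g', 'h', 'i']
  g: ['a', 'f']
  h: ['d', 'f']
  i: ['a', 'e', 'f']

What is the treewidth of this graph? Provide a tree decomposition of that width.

Treewidth 2.
One such decomposition:
Bags: B1 = {e, f, i}  B2 = {a, f, i}  B3 = {d, e, f}  B4 = {d, f, h}  B5 = {a, f, g}  B6 = {c, d, e}  B7 = {b, e, f}
Tree: B1–B2, B1–B3, B3–B4, B2–B5, B3–B6, B3–B7

The largest bag has 3 vertices, giving width 2; this decomposition certifies tw(G) ≤ 2. Conversely, {c, d, e} is a clique of size 3, and the vertices of any clique must share a bag in every tree decomposition; so some bag has ≥ 3 vertices and tw(G) ≥ 2. The upper and lower bounds meet at 2, so that is the treewidth.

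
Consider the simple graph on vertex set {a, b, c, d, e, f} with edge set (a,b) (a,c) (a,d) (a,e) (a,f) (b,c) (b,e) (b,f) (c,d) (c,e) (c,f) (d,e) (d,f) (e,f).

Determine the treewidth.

4

A width-4 tree decomposition is:
Bags: B1 = {a, b, c, e, f}  B2 = {a, c, d, e, f}
Tree: B1–B2
Every bag has size at most 5, so the width is 5 − 1 = 4 and tw(G) ≤ 4. Conversely, {a, c, d, e, f} is a clique of size 5, and the vertices of any clique must share a bag in every tree decomposition; so some bag has ≥ 5 vertices and tw(G) ≥ 4. Therefore the treewidth is 4.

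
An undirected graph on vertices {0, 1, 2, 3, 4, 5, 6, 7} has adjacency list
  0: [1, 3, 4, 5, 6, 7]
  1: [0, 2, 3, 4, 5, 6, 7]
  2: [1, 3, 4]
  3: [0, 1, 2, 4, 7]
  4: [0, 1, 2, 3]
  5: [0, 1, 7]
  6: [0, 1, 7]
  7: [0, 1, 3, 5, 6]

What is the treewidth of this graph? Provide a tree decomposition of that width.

The largest bag has 4 vertices, giving width 3; this decomposition certifies tw(G) ≤ 3. On the other hand G contains the 4-clique {0, 1, 3, 4}. A clique must lie in a single bag of any decomposition, so no decomposition can have width below 3. Hence tw(G) = 3 exactly.

Treewidth 3.
One such decomposition:
Bags: B1 = {0, 1, 3, 4}  B2 = {0, 1, 3, 7}  B3 = {0, 1, 5, 7}  B4 = {1, 2, 3, 4}  B5 = {0, 1, 6, 7}
Tree: B1–B2, B2–B3, B1–B4, B2–B5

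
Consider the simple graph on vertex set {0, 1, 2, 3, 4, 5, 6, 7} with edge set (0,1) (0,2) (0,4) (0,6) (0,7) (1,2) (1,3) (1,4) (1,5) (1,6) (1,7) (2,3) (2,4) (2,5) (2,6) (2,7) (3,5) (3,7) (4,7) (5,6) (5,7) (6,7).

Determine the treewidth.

4

A width-4 tree decomposition is:
Bags: B1 = {0, 1, 2, 6, 7}  B2 = {1, 2, 5, 6, 7}  B3 = {0, 1, 2, 4, 7}  B4 = {1, 2, 3, 5, 7}
Tree: B1–B2, B1–B3, B2–B4
The largest bag has 5 vertices, giving width 4; this decomposition certifies tw(G) ≤ 4. Conversely, {0, 1, 2, 4, 7} is a clique of size 5, and the vertices of any clique must share a bag in every tree decomposition; so some bag has ≥ 5 vertices and tw(G) ≥ 4. The upper and lower bounds meet at 4, so that is the treewidth.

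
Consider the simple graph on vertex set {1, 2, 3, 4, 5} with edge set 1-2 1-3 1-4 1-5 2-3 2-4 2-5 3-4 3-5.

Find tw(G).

A width-3 tree decomposition is:
Bags: B1 = {1, 2, 3, 5}  B2 = {1, 2, 3, 4}
Tree: B1–B2
Every bag has size at most 4, so the width is 4 − 1 = 3 and tw(G) ≤ 3. On the other hand G contains the 4-clique {1, 2, 3, 4}. A clique must lie in a single bag of any decomposition, so no decomposition can have width below 3. Hence tw(G) = 3 exactly.

3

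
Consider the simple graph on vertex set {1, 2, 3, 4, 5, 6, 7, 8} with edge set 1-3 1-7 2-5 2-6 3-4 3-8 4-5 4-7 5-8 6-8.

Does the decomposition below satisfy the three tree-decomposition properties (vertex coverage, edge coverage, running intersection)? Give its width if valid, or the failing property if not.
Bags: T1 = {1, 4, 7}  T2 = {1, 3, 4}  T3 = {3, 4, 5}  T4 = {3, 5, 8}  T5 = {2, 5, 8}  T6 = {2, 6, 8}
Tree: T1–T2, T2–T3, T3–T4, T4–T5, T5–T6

Yes; width 2.

Vertex coverage: the bags together contain {1, 2, 3, 4, 5, 6, 7, 8}, the full vertex set. Edge coverage: each edge of G has both endpoints in at least one bag. Running intersection: for every vertex, the bags containing it form a connected subtree. All three properties hold, so this is a valid tree decomposition of width max|bag| − 1 = 2, and hence tw(G) ≤ 2.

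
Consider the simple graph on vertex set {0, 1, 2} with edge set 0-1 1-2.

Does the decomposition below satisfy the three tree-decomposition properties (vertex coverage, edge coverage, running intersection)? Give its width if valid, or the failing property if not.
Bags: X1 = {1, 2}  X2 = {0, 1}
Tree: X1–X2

Vertex coverage: the bags together contain {0, 1, 2}, the full vertex set. Edge coverage: each edge of G has both endpoints in at least one bag. Running intersection: for every vertex, the bags containing it form a connected subtree. All three properties hold, so this is a valid tree decomposition of width max|bag| − 1 = 1, and hence tw(G) ≤ 1.

Yes; width 1.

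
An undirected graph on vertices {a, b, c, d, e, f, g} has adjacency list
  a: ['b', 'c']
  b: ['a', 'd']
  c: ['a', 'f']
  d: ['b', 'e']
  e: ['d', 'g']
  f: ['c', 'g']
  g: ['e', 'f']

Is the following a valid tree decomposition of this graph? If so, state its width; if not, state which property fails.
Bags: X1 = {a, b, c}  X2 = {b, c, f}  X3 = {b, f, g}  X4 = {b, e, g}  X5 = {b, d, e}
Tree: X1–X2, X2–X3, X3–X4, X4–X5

Checking the three conditions: (i) the bags cover all of {a, b, c, d, e, f, g}; (ii) for each edge, some bag contains both endpoints; (iii) the bags containing any fixed vertex form a subtree. All hold, so the decomposition is valid with width 3 − 1 = 2.

Yes; width 2.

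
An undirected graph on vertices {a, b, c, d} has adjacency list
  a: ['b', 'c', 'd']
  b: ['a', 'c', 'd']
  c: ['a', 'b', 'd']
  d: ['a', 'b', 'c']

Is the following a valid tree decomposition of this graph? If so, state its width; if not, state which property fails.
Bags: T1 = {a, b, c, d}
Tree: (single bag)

Yes; width 3.

Every vertex of G appears in some bag (union = {a, b, c, d}); every edge is covered by a bag; and for each vertex v the set of bags containing v is connected in the bag tree. The decomposition is therefore valid. The largest bag has 4 vertices, so the width is 3.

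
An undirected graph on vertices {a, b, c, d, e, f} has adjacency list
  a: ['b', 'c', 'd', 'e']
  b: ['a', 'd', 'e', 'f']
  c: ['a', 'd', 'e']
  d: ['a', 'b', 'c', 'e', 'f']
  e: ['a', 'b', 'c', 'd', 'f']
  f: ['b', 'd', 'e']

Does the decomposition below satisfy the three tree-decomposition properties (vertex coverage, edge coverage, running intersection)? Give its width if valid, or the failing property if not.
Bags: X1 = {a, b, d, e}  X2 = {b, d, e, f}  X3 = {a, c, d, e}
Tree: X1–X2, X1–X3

Checking the three conditions: (i) the bags cover all of {a, b, c, d, e, f}; (ii) for each edge, some bag contains both endpoints; (iii) the bags containing any fixed vertex form a subtree. All hold, so the decomposition is valid with width 4 − 1 = 3.

Yes; width 3.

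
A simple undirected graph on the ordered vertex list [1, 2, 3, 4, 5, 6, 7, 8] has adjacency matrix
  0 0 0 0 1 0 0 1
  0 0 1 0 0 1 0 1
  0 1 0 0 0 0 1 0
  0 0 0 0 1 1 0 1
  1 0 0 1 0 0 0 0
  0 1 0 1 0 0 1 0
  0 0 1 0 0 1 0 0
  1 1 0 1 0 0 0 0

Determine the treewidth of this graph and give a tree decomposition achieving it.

Treewidth 2.
Bags: B1 = {2, 3, 7}  B2 = {2, 6, 7}  B3 = {2, 6, 8}  B4 = {4, 6, 8}  B5 = {1, 4, 8}  B6 = {1, 4, 5}
Tree: B1–B2, B2–B3, B3–B4, B4–B5, B5–B6

The largest bag has 3 vertices, giving width 2; this decomposition certifies tw(G) ≤ 2. Since 3–7–6–2–3 is a cycle in G, G is not acyclic. Forests are exactly the graphs of treewidth ≤ 1, so tw(G) ≥ 2. The upper and lower bounds meet at 2, so that is the treewidth.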